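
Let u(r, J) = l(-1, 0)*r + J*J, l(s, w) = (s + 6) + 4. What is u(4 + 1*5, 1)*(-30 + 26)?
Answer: -328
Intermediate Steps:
l(s, w) = 10 + s (l(s, w) = (6 + s) + 4 = 10 + s)
u(r, J) = J**2 + 9*r (u(r, J) = (10 - 1)*r + J*J = 9*r + J**2 = J**2 + 9*r)
u(4 + 1*5, 1)*(-30 + 26) = (1**2 + 9*(4 + 1*5))*(-30 + 26) = (1 + 9*(4 + 5))*(-4) = (1 + 9*9)*(-4) = (1 + 81)*(-4) = 82*(-4) = -328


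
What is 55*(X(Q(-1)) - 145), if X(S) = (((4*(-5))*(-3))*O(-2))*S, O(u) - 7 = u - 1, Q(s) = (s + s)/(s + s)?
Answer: 5225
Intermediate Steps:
Q(s) = 1 (Q(s) = (2*s)/((2*s)) = (2*s)*(1/(2*s)) = 1)
O(u) = 6 + u (O(u) = 7 + (u - 1) = 7 + (-1 + u) = 6 + u)
X(S) = 240*S (X(S) = (((4*(-5))*(-3))*(6 - 2))*S = (-20*(-3)*4)*S = (60*4)*S = 240*S)
55*(X(Q(-1)) - 145) = 55*(240*1 - 145) = 55*(240 - 145) = 55*95 = 5225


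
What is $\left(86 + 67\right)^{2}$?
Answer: $23409$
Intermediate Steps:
$\left(86 + 67\right)^{2} = 153^{2} = 23409$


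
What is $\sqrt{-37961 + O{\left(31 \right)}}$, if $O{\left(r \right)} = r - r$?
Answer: $i \sqrt{37961} \approx 194.84 i$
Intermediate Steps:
$O{\left(r \right)} = 0$
$\sqrt{-37961 + O{\left(31 \right)}} = \sqrt{-37961 + 0} = \sqrt{-37961} = i \sqrt{37961}$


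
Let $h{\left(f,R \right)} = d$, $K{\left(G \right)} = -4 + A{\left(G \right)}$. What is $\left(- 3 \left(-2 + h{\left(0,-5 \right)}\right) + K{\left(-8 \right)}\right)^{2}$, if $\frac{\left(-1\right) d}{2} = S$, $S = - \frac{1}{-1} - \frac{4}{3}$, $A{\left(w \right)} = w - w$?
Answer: $0$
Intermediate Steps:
$A{\left(w \right)} = 0$
$K{\left(G \right)} = -4$ ($K{\left(G \right)} = -4 + 0 = -4$)
$S = - \frac{1}{3}$ ($S = \left(-1\right) \left(-1\right) - \frac{4}{3} = 1 - \frac{4}{3} = - \frac{1}{3} \approx -0.33333$)
$d = \frac{2}{3}$ ($d = \left(-2\right) \left(- \frac{1}{3}\right) = \frac{2}{3} \approx 0.66667$)
$h{\left(f,R \right)} = \frac{2}{3}$
$\left(- 3 \left(-2 + h{\left(0,-5 \right)}\right) + K{\left(-8 \right)}\right)^{2} = \left(- 3 \left(-2 + \frac{2}{3}\right) - 4\right)^{2} = \left(\left(-3\right) \left(- \frac{4}{3}\right) - 4\right)^{2} = \left(4 - 4\right)^{2} = 0^{2} = 0$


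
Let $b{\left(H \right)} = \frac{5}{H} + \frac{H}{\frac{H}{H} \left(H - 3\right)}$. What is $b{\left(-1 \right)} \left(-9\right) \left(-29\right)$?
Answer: $- \frac{4959}{4} \approx -1239.8$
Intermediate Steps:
$b{\left(H \right)} = \frac{5}{H} + \frac{H}{-3 + H}$ ($b{\left(H \right)} = \frac{5}{H} + \frac{H}{1 \left(-3 + H\right)} = \frac{5}{H} + \frac{H}{-3 + H}$)
$b{\left(-1 \right)} \left(-9\right) \left(-29\right) = \frac{-15 + \left(-1\right)^{2} + 5 \left(-1\right)}{\left(-1\right) \left(-3 - 1\right)} \left(-9\right) \left(-29\right) = - \frac{-15 + 1 - 5}{-4} \left(-9\right) \left(-29\right) = \left(-1\right) \left(- \frac{1}{4}\right) \left(-19\right) \left(-9\right) \left(-29\right) = \left(- \frac{19}{4}\right) \left(-9\right) \left(-29\right) = \frac{171}{4} \left(-29\right) = - \frac{4959}{4}$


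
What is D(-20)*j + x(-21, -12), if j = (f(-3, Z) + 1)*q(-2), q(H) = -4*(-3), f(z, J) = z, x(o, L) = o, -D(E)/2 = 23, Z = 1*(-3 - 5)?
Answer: 1083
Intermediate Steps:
Z = -8 (Z = 1*(-8) = -8)
D(E) = -46 (D(E) = -2*23 = -46)
q(H) = 12
j = -24 (j = (-3 + 1)*12 = -2*12 = -24)
D(-20)*j + x(-21, -12) = -46*(-24) - 21 = 1104 - 21 = 1083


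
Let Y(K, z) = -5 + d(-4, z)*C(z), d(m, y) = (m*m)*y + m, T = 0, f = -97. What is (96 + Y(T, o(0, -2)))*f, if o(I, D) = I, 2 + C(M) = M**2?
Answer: -9603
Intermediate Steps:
C(M) = -2 + M**2
d(m, y) = m + y*m**2 (d(m, y) = m**2*y + m = y*m**2 + m = m + y*m**2)
Y(K, z) = -5 + (-4 + 16*z)*(-2 + z**2) (Y(K, z) = -5 + (-4*(1 - 4*z))*(-2 + z**2) = -5 + (-4 + 16*z)*(-2 + z**2))
(96 + Y(T, o(0, -2)))*f = (96 + (-5 + 4*(-1 + 4*0)*(-2 + 0**2)))*(-97) = (96 + (-5 + 4*(-1 + 0)*(-2 + 0)))*(-97) = (96 + (-5 + 4*(-1)*(-2)))*(-97) = (96 + (-5 + 8))*(-97) = (96 + 3)*(-97) = 99*(-97) = -9603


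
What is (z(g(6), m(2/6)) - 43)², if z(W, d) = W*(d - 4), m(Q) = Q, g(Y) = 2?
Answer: 22801/9 ≈ 2533.4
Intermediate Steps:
z(W, d) = W*(-4 + d)
(z(g(6), m(2/6)) - 43)² = (2*(-4 + 2/6) - 43)² = (2*(-4 + 2*(⅙)) - 43)² = (2*(-4 + ⅓) - 43)² = (2*(-11/3) - 43)² = (-22/3 - 43)² = (-151/3)² = 22801/9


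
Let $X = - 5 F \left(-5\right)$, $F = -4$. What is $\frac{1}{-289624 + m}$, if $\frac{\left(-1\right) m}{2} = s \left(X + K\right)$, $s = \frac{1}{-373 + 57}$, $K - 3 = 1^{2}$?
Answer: $- \frac{79}{22880344} \approx -3.4527 \cdot 10^{-6}$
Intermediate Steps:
$K = 4$ ($K = 3 + 1^{2} = 3 + 1 = 4$)
$s = - \frac{1}{316}$ ($s = \frac{1}{-316} = - \frac{1}{316} \approx -0.0031646$)
$X = -100$ ($X = \left(-5\right) \left(-4\right) \left(-5\right) = 20 \left(-5\right) = -100$)
$m = - \frac{48}{79}$ ($m = - 2 \left(- \frac{-100 + 4}{316}\right) = - 2 \left(\left(- \frac{1}{316}\right) \left(-96\right)\right) = \left(-2\right) \frac{24}{79} = - \frac{48}{79} \approx -0.60759$)
$\frac{1}{-289624 + m} = \frac{1}{-289624 - \frac{48}{79}} = \frac{1}{- \frac{22880344}{79}} = - \frac{79}{22880344}$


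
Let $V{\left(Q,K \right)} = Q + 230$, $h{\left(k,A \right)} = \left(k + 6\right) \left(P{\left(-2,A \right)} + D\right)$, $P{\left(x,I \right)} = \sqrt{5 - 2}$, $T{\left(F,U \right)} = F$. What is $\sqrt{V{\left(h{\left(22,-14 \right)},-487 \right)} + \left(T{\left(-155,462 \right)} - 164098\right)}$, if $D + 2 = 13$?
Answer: $\sqrt{-163715 + 28 \sqrt{3}} \approx 404.56 i$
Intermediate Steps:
$P{\left(x,I \right)} = \sqrt{3}$
$D = 11$ ($D = -2 + 13 = 11$)
$h{\left(k,A \right)} = \left(6 + k\right) \left(11 + \sqrt{3}\right)$ ($h{\left(k,A \right)} = \left(k + 6\right) \left(\sqrt{3} + 11\right) = \left(6 + k\right) \left(11 + \sqrt{3}\right)$)
$V{\left(Q,K \right)} = 230 + Q$
$\sqrt{V{\left(h{\left(22,-14 \right)},-487 \right)} + \left(T{\left(-155,462 \right)} - 164098\right)} = \sqrt{\left(230 + \left(66 + 6 \sqrt{3} + 11 \cdot 22 + 22 \sqrt{3}\right)\right) - 164253} = \sqrt{\left(230 + \left(66 + 6 \sqrt{3} + 242 + 22 \sqrt{3}\right)\right) - 164253} = \sqrt{\left(230 + \left(308 + 28 \sqrt{3}\right)\right) - 164253} = \sqrt{\left(538 + 28 \sqrt{3}\right) - 164253} = \sqrt{-163715 + 28 \sqrt{3}}$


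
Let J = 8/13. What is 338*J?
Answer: 208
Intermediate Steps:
J = 8/13 (J = (1/13)*8 = 8/13 ≈ 0.61539)
338*J = 338*(8/13) = 208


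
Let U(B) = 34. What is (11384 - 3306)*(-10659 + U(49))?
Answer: -85828750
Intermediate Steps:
(11384 - 3306)*(-10659 + U(49)) = (11384 - 3306)*(-10659 + 34) = 8078*(-10625) = -85828750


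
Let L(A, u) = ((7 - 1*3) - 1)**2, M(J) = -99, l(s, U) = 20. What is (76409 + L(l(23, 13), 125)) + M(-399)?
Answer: 76319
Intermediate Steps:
L(A, u) = 9 (L(A, u) = ((7 - 3) - 1)**2 = (4 - 1)**2 = 3**2 = 9)
(76409 + L(l(23, 13), 125)) + M(-399) = (76409 + 9) - 99 = 76418 - 99 = 76319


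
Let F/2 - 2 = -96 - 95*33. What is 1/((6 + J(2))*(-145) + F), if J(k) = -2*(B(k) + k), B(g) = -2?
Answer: -1/7328 ≈ -0.00013646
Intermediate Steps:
J(k) = 4 - 2*k (J(k) = -2*(-2 + k) = 4 - 2*k)
F = -6458 (F = 4 + 2*(-96 - 95*33) = 4 + 2*(-96 - 3135) = 4 + 2*(-3231) = 4 - 6462 = -6458)
1/((6 + J(2))*(-145) + F) = 1/((6 + (4 - 2*2))*(-145) - 6458) = 1/((6 + (4 - 4))*(-145) - 6458) = 1/((6 + 0)*(-145) - 6458) = 1/(6*(-145) - 6458) = 1/(-870 - 6458) = 1/(-7328) = -1/7328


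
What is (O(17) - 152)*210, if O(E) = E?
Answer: -28350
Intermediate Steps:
(O(17) - 152)*210 = (17 - 152)*210 = -135*210 = -28350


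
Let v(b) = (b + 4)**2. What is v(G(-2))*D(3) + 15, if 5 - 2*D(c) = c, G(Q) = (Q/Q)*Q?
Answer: 19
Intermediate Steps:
G(Q) = Q (G(Q) = 1*Q = Q)
D(c) = 5/2 - c/2
v(b) = (4 + b)**2
v(G(-2))*D(3) + 15 = (4 - 2)**2*(5/2 - 1/2*3) + 15 = 2**2*(5/2 - 3/2) + 15 = 4*1 + 15 = 4 + 15 = 19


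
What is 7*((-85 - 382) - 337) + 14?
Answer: -5614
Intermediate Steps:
7*((-85 - 382) - 337) + 14 = 7*(-467 - 337) + 14 = 7*(-804) + 14 = -5628 + 14 = -5614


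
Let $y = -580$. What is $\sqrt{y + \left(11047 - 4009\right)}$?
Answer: $\sqrt{6458} \approx 80.362$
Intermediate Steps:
$\sqrt{y + \left(11047 - 4009\right)} = \sqrt{-580 + \left(11047 - 4009\right)} = \sqrt{-580 + 7038} = \sqrt{6458}$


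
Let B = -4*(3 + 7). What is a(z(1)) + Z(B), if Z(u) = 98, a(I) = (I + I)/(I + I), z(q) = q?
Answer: 99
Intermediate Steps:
a(I) = 1 (a(I) = (2*I)/((2*I)) = (2*I)*(1/(2*I)) = 1)
B = -40 (B = -4*10 = -40)
a(z(1)) + Z(B) = 1 + 98 = 99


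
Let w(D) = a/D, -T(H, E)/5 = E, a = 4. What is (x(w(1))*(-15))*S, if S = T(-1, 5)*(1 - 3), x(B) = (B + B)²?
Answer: -48000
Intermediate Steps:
T(H, E) = -5*E
w(D) = 4/D
x(B) = 4*B² (x(B) = (2*B)² = 4*B²)
S = 50 (S = (-5*5)*(1 - 3) = -25*(-2) = 50)
(x(w(1))*(-15))*S = ((4*(4/1)²)*(-15))*50 = ((4*(4*1)²)*(-15))*50 = ((4*4²)*(-15))*50 = ((4*16)*(-15))*50 = (64*(-15))*50 = -960*50 = -48000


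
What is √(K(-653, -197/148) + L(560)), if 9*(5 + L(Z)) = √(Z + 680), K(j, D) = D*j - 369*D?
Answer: √(66797802 + 10952*√310)/222 ≈ 36.868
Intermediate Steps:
K(j, D) = -369*D + D*j
L(Z) = -5 + √(680 + Z)/9 (L(Z) = -5 + √(Z + 680)/9 = -5 + √(680 + Z)/9)
√(K(-653, -197/148) + L(560)) = √((-197/148)*(-369 - 653) + (-5 + √(680 + 560)/9)) = √(-197*1/148*(-1022) + (-5 + √1240/9)) = √(-197/148*(-1022) + (-5 + (2*√310)/9)) = √(100667/74 + (-5 + 2*√310/9)) = √(100297/74 + 2*√310/9)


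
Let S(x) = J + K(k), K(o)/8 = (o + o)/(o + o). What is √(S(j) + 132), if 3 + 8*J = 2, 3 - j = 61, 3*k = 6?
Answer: √2238/4 ≈ 11.827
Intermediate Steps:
k = 2 (k = (⅓)*6 = 2)
j = -58 (j = 3 - 1*61 = 3 - 61 = -58)
K(o) = 8 (K(o) = 8*((o + o)/(o + o)) = 8*((2*o)/((2*o))) = 8*((2*o)*(1/(2*o))) = 8*1 = 8)
J = -⅛ (J = -3/8 + (⅛)*2 = -3/8 + ¼ = -⅛ ≈ -0.12500)
S(x) = 63/8 (S(x) = -⅛ + 8 = 63/8)
√(S(j) + 132) = √(63/8 + 132) = √(1119/8) = √2238/4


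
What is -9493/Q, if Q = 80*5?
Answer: -9493/400 ≈ -23.732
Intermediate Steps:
Q = 400
-9493/Q = -9493/400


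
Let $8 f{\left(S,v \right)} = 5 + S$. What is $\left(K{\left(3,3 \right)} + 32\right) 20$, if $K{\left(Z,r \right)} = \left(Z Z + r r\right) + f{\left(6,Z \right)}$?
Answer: $\frac{2055}{2} \approx 1027.5$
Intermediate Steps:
$f{\left(S,v \right)} = \frac{5}{8} + \frac{S}{8}$ ($f{\left(S,v \right)} = \frac{5 + S}{8} = \frac{5}{8} + \frac{S}{8}$)
$K{\left(Z,r \right)} = \frac{11}{8} + Z^{2} + r^{2}$ ($K{\left(Z,r \right)} = \left(Z Z + r r\right) + \left(\frac{5}{8} + \frac{1}{8} \cdot 6\right) = \left(Z^{2} + r^{2}\right) + \left(\frac{5}{8} + \frac{3}{4}\right) = \left(Z^{2} + r^{2}\right) + \frac{11}{8} = \frac{11}{8} + Z^{2} + r^{2}$)
$\left(K{\left(3,3 \right)} + 32\right) 20 = \left(\left(\frac{11}{8} + 3^{2} + 3^{2}\right) + 32\right) 20 = \left(\left(\frac{11}{8} + 9 + 9\right) + 32\right) 20 = \left(\frac{155}{8} + 32\right) 20 = \frac{411}{8} \cdot 20 = \frac{2055}{2}$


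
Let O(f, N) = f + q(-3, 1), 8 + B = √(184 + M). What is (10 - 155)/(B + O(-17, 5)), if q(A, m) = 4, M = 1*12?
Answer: 145/7 ≈ 20.714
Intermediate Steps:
M = 12
B = 6 (B = -8 + √(184 + 12) = -8 + √196 = -8 + 14 = 6)
O(f, N) = 4 + f (O(f, N) = f + 4 = 4 + f)
(10 - 155)/(B + O(-17, 5)) = (10 - 155)/(6 + (4 - 17)) = -145/(6 - 13) = -145/(-7) = -145*(-⅐) = 145/7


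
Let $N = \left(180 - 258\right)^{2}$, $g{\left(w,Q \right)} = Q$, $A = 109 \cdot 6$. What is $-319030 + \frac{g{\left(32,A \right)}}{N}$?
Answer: $- \frac{323496311}{1014} \approx -3.1903 \cdot 10^{5}$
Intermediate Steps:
$A = 654$
$N = 6084$ ($N = \left(-78\right)^{2} = 6084$)
$-319030 + \frac{g{\left(32,A \right)}}{N} = -319030 + \frac{654}{6084} = -319030 + 654 \cdot \frac{1}{6084} = -319030 + \frac{109}{1014} = - \frac{323496311}{1014}$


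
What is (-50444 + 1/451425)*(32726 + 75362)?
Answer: -2461345639569512/451425 ≈ -5.4524e+9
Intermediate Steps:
(-50444 + 1/451425)*(32726 + 75362) = (-50444 + 1/451425)*108088 = -22771682699/451425*108088 = -2461345639569512/451425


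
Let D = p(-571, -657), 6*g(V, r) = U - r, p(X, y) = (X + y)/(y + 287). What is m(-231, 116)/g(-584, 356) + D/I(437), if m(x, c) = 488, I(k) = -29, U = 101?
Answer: -1057686/91205 ≈ -11.597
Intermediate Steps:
p(X, y) = (X + y)/(287 + y)
g(V, r) = 101/6 - r/6 (g(V, r) = (101 - r)/6 = 101/6 - r/6)
D = 614/185 (D = (-571 - 657)/(287 - 657) = -1228/(-370) = -1/370*(-1228) = 614/185 ≈ 3.3189)
m(-231, 116)/g(-584, 356) + D/I(437) = 488/(101/6 - ⅙*356) + (614/185)/(-29) = 488/(101/6 - 178/3) + (614/185)*(-1/29) = 488/(-85/2) - 614/5365 = 488*(-2/85) - 614/5365 = -976/85 - 614/5365 = -1057686/91205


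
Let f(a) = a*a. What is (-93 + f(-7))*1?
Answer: -44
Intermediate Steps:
f(a) = a**2
(-93 + f(-7))*1 = (-93 + (-7)**2)*1 = (-93 + 49)*1 = -44*1 = -44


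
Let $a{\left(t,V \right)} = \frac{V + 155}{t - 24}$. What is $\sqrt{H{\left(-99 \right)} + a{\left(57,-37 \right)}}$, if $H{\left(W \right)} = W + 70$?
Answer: $\frac{i \sqrt{27687}}{33} \approx 5.0422 i$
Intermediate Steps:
$H{\left(W \right)} = 70 + W$
$a{\left(t,V \right)} = \frac{155 + V}{-24 + t}$
$\sqrt{H{\left(-99 \right)} + a{\left(57,-37 \right)}} = \sqrt{\left(70 - 99\right) + \frac{155 - 37}{-24 + 57}} = \sqrt{-29 + \frac{1}{33} \cdot 118} = \sqrt{-29 + \frac{118}{33}} = \sqrt{- \frac{839}{33}} = \frac{i \sqrt{27687}}{33}$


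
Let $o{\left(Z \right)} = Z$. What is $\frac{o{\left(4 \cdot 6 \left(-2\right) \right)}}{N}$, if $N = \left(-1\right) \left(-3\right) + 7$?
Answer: $- \frac{24}{5} \approx -4.8$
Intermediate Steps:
$N = 10$ ($N = 3 + 7 = 10$)
$\frac{o{\left(4 \cdot 6 \left(-2\right) \right)}}{N} = \frac{4 \cdot 6 \left(-2\right)}{10} = 24 \left(-2\right) \frac{1}{10} = \left(-48\right) \frac{1}{10} = - \frac{24}{5}$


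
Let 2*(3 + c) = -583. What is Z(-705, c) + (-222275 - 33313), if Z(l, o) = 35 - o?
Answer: -510517/2 ≈ -2.5526e+5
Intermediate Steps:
c = -589/2 (c = -3 + (½)*(-583) = -3 - 583/2 = -589/2 ≈ -294.50)
Z(-705, c) + (-222275 - 33313) = (35 - 1*(-589/2)) + (-222275 - 33313) = (35 + 589/2) - 255588 = 659/2 - 255588 = -510517/2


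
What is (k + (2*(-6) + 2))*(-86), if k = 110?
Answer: -8600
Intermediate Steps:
(k + (2*(-6) + 2))*(-86) = (110 + (2*(-6) + 2))*(-86) = (110 + (-12 + 2))*(-86) = (110 - 10)*(-86) = 100*(-86) = -8600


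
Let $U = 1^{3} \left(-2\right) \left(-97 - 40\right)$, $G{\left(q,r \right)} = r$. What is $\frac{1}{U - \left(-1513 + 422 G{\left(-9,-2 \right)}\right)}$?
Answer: $\frac{1}{2631} \approx 0.00038008$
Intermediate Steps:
$U = 274$ ($U = 1 \left(-2\right) \left(-137\right) = \left(-2\right) \left(-137\right) = 274$)
$\frac{1}{U - \left(-1513 + 422 G{\left(-9,-2 \right)}\right)} = \frac{1}{274 + \left(\left(-422\right) \left(-2\right) + 1513\right)} = \frac{1}{274 + \left(844 + 1513\right)} = \frac{1}{274 + 2357} = \frac{1}{2631}$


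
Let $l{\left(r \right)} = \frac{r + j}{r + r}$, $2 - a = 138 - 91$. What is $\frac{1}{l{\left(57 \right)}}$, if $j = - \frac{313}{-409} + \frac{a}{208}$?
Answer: $\frac{9698208}{4895803} \approx 1.9809$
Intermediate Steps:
$a = -45$ ($a = 2 - \left(138 - 91\right) = 2 - 47 = -45$)
$j = \frac{46699}{85072}$ ($j = - \frac{313}{-409} - \frac{45}{208} = \left(-313\right) \left(- \frac{1}{409}\right) - \frac{45}{208} = \frac{313}{409} - \frac{45}{208} = \frac{46699}{85072} \approx 0.54893$)
$l{\left(r \right)} = \frac{\frac{46699}{85072} + r}{2 r}$ ($l{\left(r \right)} = \frac{r + \frac{46699}{85072}}{r + r} = \frac{\frac{46699}{85072} + r}{2 r}$)
$\frac{1}{l{\left(57 \right)}} = \frac{1}{\frac{1}{170144} \cdot \frac{1}{57} \left(46699 + 85072 \cdot 57\right)} = \frac{1}{\frac{1}{170144} \cdot \frac{1}{57} \left(46699 + 4849104\right)} = \frac{1}{\frac{1}{170144} \cdot \frac{1}{57} \cdot 4895803} = \frac{1}{\frac{4895803}{9698208}} = \frac{9698208}{4895803}$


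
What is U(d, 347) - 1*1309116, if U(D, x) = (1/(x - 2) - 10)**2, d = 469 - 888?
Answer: -155805636299/119025 ≈ -1.3090e+6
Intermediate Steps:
d = -419
U(D, x) = (-10 + 1/(-2 + x))**2 (U(D, x) = (1/(-2 + x) - 10)**2 = (-10 + 1/(-2 + x))**2)
U(d, 347) - 1*1309116 = (-21 + 10*347)**2/(-2 + 347)**2 - 1*1309116 = (-21 + 3470)**2/345**2 - 1309116 = 3449**2*(1/119025) - 1309116 = 11895601*(1/119025) - 1309116 = 11895601/119025 - 1309116 = -155805636299/119025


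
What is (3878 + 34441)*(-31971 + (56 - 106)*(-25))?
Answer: -1177197999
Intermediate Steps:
(3878 + 34441)*(-31971 + (56 - 106)*(-25)) = 38319*(-31971 - 50*(-25)) = 38319*(-31971 + 1250) = 38319*(-30721) = -1177197999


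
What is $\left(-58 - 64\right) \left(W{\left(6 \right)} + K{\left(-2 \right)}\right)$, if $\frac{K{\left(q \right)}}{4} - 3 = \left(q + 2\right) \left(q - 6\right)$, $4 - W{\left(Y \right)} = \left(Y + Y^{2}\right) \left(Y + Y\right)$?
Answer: $59536$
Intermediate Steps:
$W{\left(Y \right)} = 4 - 2 Y \left(Y + Y^{2}\right)$ ($W{\left(Y \right)} = 4 - \left(Y + Y^{2}\right) \left(Y + Y\right) = 4 - \left(Y + Y^{2}\right) 2 Y = 4 - 2 Y \left(Y + Y^{2}\right)$)
$K{\left(q \right)} = 12 + 4 \left(-6 + q\right) \left(2 + q\right)$ ($K{\left(q \right)} = 12 + 4 \left(q + 2\right) \left(q - 6\right) = 12 + 4 \left(2 + q\right) \left(-6 + q\right) = 12 + 4 \left(-6 + q\right) \left(2 + q\right)$)
$\left(-58 - 64\right) \left(W{\left(6 \right)} + K{\left(-2 \right)}\right) = \left(-58 - 64\right) \left(\left(4 - 2 \cdot 6^{2} - 2 \cdot 6^{3}\right) - \left(4 - 16\right)\right) = - 122 \left(\left(4 - 72 - 432\right) + \left(-36 + 32 + 4 \cdot 4\right)\right) = - 122 \left(\left(4 - 72 - 432\right) + \left(-36 + 32 + 16\right)\right) = - 122 \left(-500 + 12\right) = \left(-122\right) \left(-488\right) = 59536$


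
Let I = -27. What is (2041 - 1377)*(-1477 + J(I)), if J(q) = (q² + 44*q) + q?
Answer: -1303432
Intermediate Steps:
J(q) = q² + 45*q
(2041 - 1377)*(-1477 + J(I)) = (2041 - 1377)*(-1477 - 27*(45 - 27)) = 664*(-1477 - 27*18) = 664*(-1477 - 486) = 664*(-1963) = -1303432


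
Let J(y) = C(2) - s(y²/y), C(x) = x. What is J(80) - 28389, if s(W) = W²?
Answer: -34787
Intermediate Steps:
J(y) = 2 - y² (J(y) = 2 - (y²/y)² = 2 - y²)
J(80) - 28389 = (2 - 1*80²) - 28389 = (2 - 1*6400) - 28389 = (2 - 6400) - 28389 = -6398 - 28389 = -34787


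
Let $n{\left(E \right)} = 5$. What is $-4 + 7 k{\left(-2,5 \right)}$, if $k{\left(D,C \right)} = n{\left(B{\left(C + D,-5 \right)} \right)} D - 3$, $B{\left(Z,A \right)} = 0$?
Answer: $-95$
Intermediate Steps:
$k{\left(D,C \right)} = -3 + 5 D$ ($k{\left(D,C \right)} = 5 D - 3 = -3 + 5 D$)
$-4 + 7 k{\left(-2,5 \right)} = -4 + 7 \left(-3 + 5 \left(-2\right)\right) = -4 + 7 \left(-3 - 10\right) = -4 + 7 \left(-13\right) = -4 - 91 = -95$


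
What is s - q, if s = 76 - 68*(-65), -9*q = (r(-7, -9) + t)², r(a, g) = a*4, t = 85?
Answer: 4857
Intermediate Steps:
r(a, g) = 4*a
q = -361 (q = -(4*(-7) + 85)²/9 = -(-28 + 85)²/9 = -⅑*57² = -⅑*3249 = -361)
s = 4496 (s = 76 + 4420 = 4496)
s - q = 4496 - 1*(-361) = 4496 + 361 = 4857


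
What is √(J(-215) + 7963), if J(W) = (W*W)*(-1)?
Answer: I*√38262 ≈ 195.61*I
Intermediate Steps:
J(W) = -W² (J(W) = W²*(-1) = -W²)
√(J(-215) + 7963) = √(-1*(-215)² + 7963) = √(-1*46225 + 7963) = √(-46225 + 7963) = √(-38262) = I*√38262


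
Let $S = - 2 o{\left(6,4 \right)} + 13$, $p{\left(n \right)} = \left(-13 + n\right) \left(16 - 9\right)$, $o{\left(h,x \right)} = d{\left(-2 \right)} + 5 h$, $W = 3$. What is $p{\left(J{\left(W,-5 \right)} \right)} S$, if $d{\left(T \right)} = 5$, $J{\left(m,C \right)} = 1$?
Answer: $4788$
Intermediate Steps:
$o{\left(h,x \right)} = 5 + 5 h$
$p{\left(n \right)} = -91 + 7 n$ ($p{\left(n \right)} = \left(-13 + n\right) 7 = -91 + 7 n$)
$S = -57$ ($S = - 2 \left(5 + 5 \cdot 6\right) + 13 = - 2 \left(5 + 30\right) + 13 = \left(-2\right) 35 + 13 = -70 + 13 = -57$)
$p{\left(J{\left(W,-5 \right)} \right)} S = \left(-91 + 7 \cdot 1\right) \left(-57\right) = \left(-91 + 7\right) \left(-57\right) = \left(-84\right) \left(-57\right) = 4788$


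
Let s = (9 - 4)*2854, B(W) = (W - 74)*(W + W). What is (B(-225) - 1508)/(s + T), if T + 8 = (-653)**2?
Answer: 19006/62953 ≈ 0.30191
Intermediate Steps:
B(W) = 2*W*(-74 + W) (B(W) = (-74 + W)*(2*W) = 2*W*(-74 + W))
s = 14270 (s = 5*2854 = 14270)
T = 426401 (T = -8 + (-653)**2 = -8 + 426409 = 426401)
(B(-225) - 1508)/(s + T) = (2*(-225)*(-74 - 225) - 1508)/(14270 + 426401) = (2*(-225)*(-299) - 1508)/440671 = (134550 - 1508)*(1/440671) = 133042*(1/440671) = 19006/62953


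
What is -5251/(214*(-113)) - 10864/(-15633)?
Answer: 344802131/378037206 ≈ 0.91209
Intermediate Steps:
-5251/(214*(-113)) - 10864/(-15633) = -5251/(-24182) - 10864*(-1/15633) = -5251*(-1/24182) + 10864/15633 = 5251/24182 + 10864/15633 = 344802131/378037206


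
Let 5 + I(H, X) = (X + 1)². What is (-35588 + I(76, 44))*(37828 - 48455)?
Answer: 356727136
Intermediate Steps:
I(H, X) = -5 + (1 + X)² (I(H, X) = -5 + (X + 1)² = -5 + (1 + X)²)
(-35588 + I(76, 44))*(37828 - 48455) = (-35588 + (-5 + (1 + 44)²))*(37828 - 48455) = (-35588 + (-5 + 45²))*(-10627) = (-35588 + (-5 + 2025))*(-10627) = (-35588 + 2020)*(-10627) = -33568*(-10627) = 356727136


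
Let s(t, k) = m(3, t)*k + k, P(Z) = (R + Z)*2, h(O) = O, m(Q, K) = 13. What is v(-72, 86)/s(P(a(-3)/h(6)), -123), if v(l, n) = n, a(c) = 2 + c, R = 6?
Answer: -43/861 ≈ -0.049942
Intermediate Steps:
P(Z) = 12 + 2*Z (P(Z) = (6 + Z)*2 = 12 + 2*Z)
s(t, k) = 14*k (s(t, k) = 13*k + k = 14*k)
v(-72, 86)/s(P(a(-3)/h(6)), -123) = 86/((14*(-123))) = 86/(-1722) = 86*(-1/1722) = -43/861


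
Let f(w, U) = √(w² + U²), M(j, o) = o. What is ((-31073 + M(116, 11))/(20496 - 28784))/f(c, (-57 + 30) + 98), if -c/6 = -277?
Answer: 15531*√2767285/11467629040 ≈ 0.0022530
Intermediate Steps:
c = 1662 (c = -6*(-277) = 1662)
f(w, U) = √(U² + w²)
((-31073 + M(116, 11))/(20496 - 28784))/f(c, (-57 + 30) + 98) = ((-31073 + 11)/(20496 - 28784))/(√(((-57 + 30) + 98)² + 1662²)) = (-31062/(-8288))/(√((-27 + 98)² + 2762244)) = (-31062*(-1/8288))/(√(71² + 2762244)) = 15531/(4144*(√(5041 + 2762244))) = 15531/(4144*(√2767285)) = 15531*(√2767285/2767285)/4144 = 15531*√2767285/11467629040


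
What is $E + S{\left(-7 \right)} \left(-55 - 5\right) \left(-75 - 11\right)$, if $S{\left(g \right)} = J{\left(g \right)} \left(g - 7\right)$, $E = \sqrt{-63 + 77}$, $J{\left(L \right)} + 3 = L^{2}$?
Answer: $-3323040 + \sqrt{14} \approx -3.323 \cdot 10^{6}$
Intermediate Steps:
$J{\left(L \right)} = -3 + L^{2}$
$E = \sqrt{14} \approx 3.7417$
$S{\left(g \right)} = \left(-7 + g\right) \left(-3 + g^{2}\right)$ ($S{\left(g \right)} = \left(-3 + g^{2}\right) \left(g - 7\right) = \left(-3 + g^{2}\right) \left(-7 + g\right) = \left(-7 + g\right) \left(-3 + g^{2}\right)$)
$E + S{\left(-7 \right)} \left(-55 - 5\right) \left(-75 - 11\right) = \sqrt{14} + \left(-7 - 7\right) \left(-3 + \left(-7\right)^{2}\right) \left(-55 - 5\right) \left(-75 - 11\right) = \sqrt{14} + - 14 \left(-3 + 49\right) \left(\left(-60\right) \left(-86\right)\right) = \sqrt{14} + \left(-14\right) 46 \cdot 5160 = \sqrt{14} - 3323040 = -3323040 + \sqrt{14}$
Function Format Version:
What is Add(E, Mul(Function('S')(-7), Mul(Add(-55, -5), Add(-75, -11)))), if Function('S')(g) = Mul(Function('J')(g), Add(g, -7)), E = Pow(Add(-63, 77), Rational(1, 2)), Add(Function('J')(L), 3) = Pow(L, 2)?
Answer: Add(-3323040, Pow(14, Rational(1, 2))) ≈ -3.3230e+6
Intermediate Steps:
Function('J')(L) = Add(-3, Pow(L, 2))
E = Pow(14, Rational(1, 2)) ≈ 3.7417
Function('S')(g) = Mul(Add(-7, g), Add(-3, Pow(g, 2))) (Function('S')(g) = Mul(Add(-3, Pow(g, 2)), Add(g, -7)) = Mul(Add(-3, Pow(g, 2)), Add(-7, g)) = Mul(Add(-7, g), Add(-3, Pow(g, 2))))
Add(E, Mul(Function('S')(-7), Mul(Add(-55, -5), Add(-75, -11)))) = Add(Pow(14, Rational(1, 2)), Mul(Mul(Add(-7, -7), Add(-3, Pow(-7, 2))), Mul(Add(-55, -5), Add(-75, -11)))) = Add(Pow(14, Rational(1, 2)), Mul(Mul(-14, Add(-3, 49)), Mul(-60, -86))) = Add(Pow(14, Rational(1, 2)), Mul(Mul(-14, 46), 5160)) = Add(Pow(14, Rational(1, 2)), Mul(-644, 5160)) = Add(Pow(14, Rational(1, 2)), -3323040) = Add(-3323040, Pow(14, Rational(1, 2)))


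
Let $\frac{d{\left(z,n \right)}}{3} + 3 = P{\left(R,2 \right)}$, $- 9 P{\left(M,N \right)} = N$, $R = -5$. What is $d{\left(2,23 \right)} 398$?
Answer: $- \frac{11542}{3} \approx -3847.3$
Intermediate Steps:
$P{\left(M,N \right)} = - \frac{N}{9}$
$d{\left(z,n \right)} = - \frac{29}{3}$ ($d{\left(z,n \right)} = -9 + 3 \left(\left(- \frac{1}{9}\right) 2\right) = -9 + 3 \left(- \frac{2}{9}\right) = -9 - \frac{2}{3} = - \frac{29}{3}$)
$d{\left(2,23 \right)} 398 = \left(- \frac{29}{3}\right) 398 = - \frac{11542}{3}$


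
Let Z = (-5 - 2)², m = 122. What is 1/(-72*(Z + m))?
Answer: -1/12312 ≈ -8.1222e-5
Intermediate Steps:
Z = 49 (Z = (-7)² = 49)
1/(-72*(Z + m)) = 1/(-72*(49 + 122)) = 1/(-72*171) = 1/(-12312) = -1/12312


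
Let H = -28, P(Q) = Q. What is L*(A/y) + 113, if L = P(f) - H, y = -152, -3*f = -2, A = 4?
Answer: 6398/57 ≈ 112.25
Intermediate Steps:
f = ⅔ (f = -⅓*(-2) = ⅔ ≈ 0.66667)
L = 86/3 (L = ⅔ - 1*(-28) = ⅔ + 28 = 86/3 ≈ 28.667)
L*(A/y) + 113 = 86*(4/(-152))/3 + 113 = 86*(4*(-1/152))/3 + 113 = (86/3)*(-1/38) + 113 = -43/57 + 113 = 6398/57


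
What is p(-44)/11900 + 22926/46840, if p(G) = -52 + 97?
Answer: 343659/696745 ≈ 0.49324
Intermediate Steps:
p(G) = 45
p(-44)/11900 + 22926/46840 = 45/11900 + 22926/46840 = 45*(1/11900) + 22926*(1/46840) = 9/2380 + 11463/23420 = 343659/696745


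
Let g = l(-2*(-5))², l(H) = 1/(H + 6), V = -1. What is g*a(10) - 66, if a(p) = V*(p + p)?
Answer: -4229/64 ≈ -66.078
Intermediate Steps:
l(H) = 1/(6 + H)
a(p) = -2*p (a(p) = -(p + p) = -2*p)
g = 1/256 (g = (1/(6 - 2*(-5)))² = (1/(6 + 10))² = (1/16)² = 1/256 ≈ 0.0039063)
g*a(10) - 66 = (-2*10)/256 - 66 = (1/256)*(-20) - 66 = -5/64 - 66 = -4229/64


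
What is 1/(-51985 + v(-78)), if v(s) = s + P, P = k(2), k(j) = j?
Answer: -1/52061 ≈ -1.9208e-5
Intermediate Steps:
P = 2
v(s) = 2 + s (v(s) = s + 2 = 2 + s)
1/(-51985 + v(-78)) = 1/(-51985 + (2 - 78)) = 1/(-51985 - 76) = 1/(-52061) = -1/52061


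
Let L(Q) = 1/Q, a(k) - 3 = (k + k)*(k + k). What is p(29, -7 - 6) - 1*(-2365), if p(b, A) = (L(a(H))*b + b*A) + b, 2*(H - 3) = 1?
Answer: 104913/52 ≈ 2017.6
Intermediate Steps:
H = 7/2 (H = 3 + (½)*1 = 3 + ½ = 7/2 ≈ 3.5000)
a(k) = 3 + 4*k² (a(k) = 3 + (k + k)*(k + k) = 3 + (2*k)*(2*k) = 3 + 4*k²)
p(b, A) = 53*b/52 + A*b (p(b, A) = (b/(3 + 4*(7/2)²) + b*A) + b = (b/(3 + 4*(49/4)) + A*b) + b = (b/(3 + 49) + A*b) + b = (b/52 + A*b) + b = 53*b/52 + A*b)
p(29, -7 - 6) - 1*(-2365) = (1/52)*29*(53 + 52*(-7 - 6)) - 1*(-2365) = (1/52)*29*(53 + 52*(-13)) + 2365 = (1/52)*29*(53 - 676) + 2365 = (1/52)*29*(-623) + 2365 = -18067/52 + 2365 = 104913/52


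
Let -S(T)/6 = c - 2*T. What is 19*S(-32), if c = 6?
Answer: -7980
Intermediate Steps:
S(T) = -36 + 12*T (S(T) = -6*(6 - 2*T) = -36 + 12*T)
19*S(-32) = 19*(-36 + 12*(-32)) = 19*(-36 - 384) = 19*(-420) = -7980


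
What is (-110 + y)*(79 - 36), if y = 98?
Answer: -516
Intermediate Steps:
(-110 + y)*(79 - 36) = (-110 + 98)*(79 - 36) = -12*43 = -516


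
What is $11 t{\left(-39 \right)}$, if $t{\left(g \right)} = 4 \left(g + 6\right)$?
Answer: $-1452$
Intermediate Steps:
$t{\left(g \right)} = 24 + 4 g$ ($t{\left(g \right)} = 4 \left(6 + g\right) = 24 + 4 g$)
$11 t{\left(-39 \right)} = 11 \left(24 + 4 \left(-39\right)\right) = 11 \left(24 - 156\right) = 11 \left(-132\right) = -1452$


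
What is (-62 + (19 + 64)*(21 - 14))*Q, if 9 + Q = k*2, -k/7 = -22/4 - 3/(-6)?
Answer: 31659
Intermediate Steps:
k = 35 (k = -7*(-22/4 - 3/(-6)) = -7*(-22*¼ - 3*(-⅙)) = -7*(-11/2 + ½) = -7*(-5) = 35)
Q = 61 (Q = -9 + 35*2 = -9 + 70 = 61)
(-62 + (19 + 64)*(21 - 14))*Q = (-62 + (19 + 64)*(21 - 14))*61 = (-62 + 83*7)*61 = (-62 + 581)*61 = 519*61 = 31659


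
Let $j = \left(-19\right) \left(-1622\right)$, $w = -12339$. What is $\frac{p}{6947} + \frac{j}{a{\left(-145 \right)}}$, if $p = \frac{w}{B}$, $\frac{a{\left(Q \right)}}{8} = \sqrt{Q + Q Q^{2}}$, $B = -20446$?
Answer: $\frac{12339}{142038362} - \frac{15409 i \sqrt{3048770}}{12195080} \approx 8.6871 \cdot 10^{-5} - 2.2062 i$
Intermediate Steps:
$a{\left(Q \right)} = 8 \sqrt{Q + Q^{3}}$ ($a{\left(Q \right)} = 8 \sqrt{Q + Q Q^{2}} = 8 \sqrt{Q + Q^{3}}$)
$j = 30818$
$p = \frac{12339}{20446}$ ($p = - \frac{12339}{-20446} = \left(-12339\right) \left(- \frac{1}{20446}\right) = \frac{12339}{20446} \approx 0.60349$)
$\frac{p}{6947} + \frac{j}{a{\left(-145 \right)}} = \frac{12339}{20446 \cdot 6947} + \frac{30818}{8 \sqrt{-145 + \left(-145\right)^{3}}} = \frac{12339}{20446} \cdot \frac{1}{6947} + \frac{30818}{8 \sqrt{-145 - 3048625}} = \frac{12339}{142038362} + \frac{30818}{8 \sqrt{-3048770}} = \frac{12339}{142038362} + \frac{30818}{8 i \sqrt{3048770}} = \frac{12339}{142038362} + 30818 \left(- \frac{i \sqrt{3048770}}{24390160}\right) = \frac{12339}{142038362} - \frac{15409 i \sqrt{3048770}}{12195080}$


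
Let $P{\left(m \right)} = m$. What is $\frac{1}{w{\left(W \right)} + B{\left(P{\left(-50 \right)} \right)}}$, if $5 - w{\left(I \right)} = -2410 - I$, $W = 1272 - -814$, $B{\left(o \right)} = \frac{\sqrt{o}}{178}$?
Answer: $\frac{71304842}{320943093867} - \frac{445 i \sqrt{2}}{320943093867} \approx 0.00022217 - 1.9609 \cdot 10^{-9} i$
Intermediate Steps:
$B{\left(o \right)} = \frac{\sqrt{o}}{178}$
$W = 2086$ ($W = 1272 + 814 = 2086$)
$w{\left(I \right)} = 2415 + I$ ($w{\left(I \right)} = 5 - \left(-2410 - I\right) = 5 + \left(2410 + I\right) = 2415 + I$)
$\frac{1}{w{\left(W \right)} + B{\left(P{\left(-50 \right)} \right)}} = \frac{1}{\left(2415 + 2086\right) + \frac{\sqrt{-50}}{178}} = \frac{1}{4501 + \frac{5 i \sqrt{2}}{178}}$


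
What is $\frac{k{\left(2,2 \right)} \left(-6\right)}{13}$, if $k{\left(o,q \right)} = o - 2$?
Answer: $0$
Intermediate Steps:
$k{\left(o,q \right)} = -2 + o$
$\frac{k{\left(2,2 \right)} \left(-6\right)}{13} = \frac{\left(-2 + 2\right) \left(-6\right)}{13} = 0 \left(-6\right) \frac{1}{13} = 0 \cdot \frac{1}{13} = 0$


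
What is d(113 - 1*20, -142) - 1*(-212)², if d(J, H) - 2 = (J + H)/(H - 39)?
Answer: -8134453/181 ≈ -44942.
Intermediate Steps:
d(J, H) = 2 + (H + J)/(-39 + H) (d(J, H) = 2 + (J + H)/(H - 39) = 2 + (H + J)/(-39 + H))
d(113 - 1*20, -142) - 1*(-212)² = (-78 + (113 - 1*20) + 3*(-142))/(-39 - 142) - 1*(-212)² = (-78 + (113 - 20) - 426)/(-181) - 1*44944 = -(-78 + 93 - 426)/181 - 44944 = -1/181*(-411) - 44944 = 411/181 - 44944 = -8134453/181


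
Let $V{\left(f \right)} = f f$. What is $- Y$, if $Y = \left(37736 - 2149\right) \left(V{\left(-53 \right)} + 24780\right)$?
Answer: $-981809743$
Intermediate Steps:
$V{\left(f \right)} = f^{2}$
$Y = 981809743$ ($Y = \left(37736 - 2149\right) \left(\left(-53\right)^{2} + 24780\right) = 35587 \left(2809 + 24780\right) = 35587 \cdot 27589 = 981809743$)
$- Y = \left(-1\right) 981809743 = -981809743$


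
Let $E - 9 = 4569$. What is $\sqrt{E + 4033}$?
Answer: $\sqrt{8611} \approx 92.795$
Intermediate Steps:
$E = 4578$ ($E = 9 + 4569 = 4578$)
$\sqrt{E + 4033} = \sqrt{4578 + 4033} = \sqrt{8611}$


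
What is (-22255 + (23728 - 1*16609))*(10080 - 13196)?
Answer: 47163776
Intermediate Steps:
(-22255 + (23728 - 1*16609))*(10080 - 13196) = (-22255 + (23728 - 16609))*(-3116) = (-22255 + 7119)*(-3116) = -15136*(-3116) = 47163776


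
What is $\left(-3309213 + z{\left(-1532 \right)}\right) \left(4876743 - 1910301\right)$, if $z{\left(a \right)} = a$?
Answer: $-9821133019290$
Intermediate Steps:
$\left(-3309213 + z{\left(-1532 \right)}\right) \left(4876743 - 1910301\right) = \left(-3309213 - 1532\right) \left(4876743 - 1910301\right) = \left(-3310745\right) 2966442 = -9821133019290$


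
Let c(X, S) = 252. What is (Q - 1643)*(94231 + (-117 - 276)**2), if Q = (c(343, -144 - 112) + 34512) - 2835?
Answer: 7531522480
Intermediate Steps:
Q = 31929 (Q = (252 + 34512) - 2835 = 34764 - 2835 = 31929)
(Q - 1643)*(94231 + (-117 - 276)**2) = (31929 - 1643)*(94231 + (-117 - 276)**2) = 30286*(94231 + (-393)**2) = 30286*(94231 + 154449) = 30286*248680 = 7531522480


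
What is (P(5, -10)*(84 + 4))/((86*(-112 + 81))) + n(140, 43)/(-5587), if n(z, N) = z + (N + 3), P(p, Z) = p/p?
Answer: -493766/7447471 ≈ -0.066300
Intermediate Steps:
P(p, Z) = 1
n(z, N) = 3 + N + z (n(z, N) = z + (3 + N) = 3 + N + z)
(P(5, -10)*(84 + 4))/((86*(-112 + 81))) + n(140, 43)/(-5587) = (1*(84 + 4))/((86*(-112 + 81))) + (3 + 43 + 140)/(-5587) = (1*88)/((86*(-31))) + 186*(-1/5587) = 88/(-2666) - 186/5587 = 88*(-1/2666) - 186/5587 = -44/1333 - 186/5587 = -493766/7447471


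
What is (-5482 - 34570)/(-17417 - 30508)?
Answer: 40052/47925 ≈ 0.83572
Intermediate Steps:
(-5482 - 34570)/(-17417 - 30508) = -40052/(-47925) = -40052*(-1/47925) = 40052/47925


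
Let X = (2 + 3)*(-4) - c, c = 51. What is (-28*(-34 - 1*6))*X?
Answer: -79520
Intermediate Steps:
X = -71 (X = (2 + 3)*(-4) - 1*51 = 5*(-4) - 51 = -20 - 51 = -71)
(-28*(-34 - 1*6))*X = -28*(-34 - 1*6)*(-71) = -28*(-34 - 6)*(-71) = -28*(-40)*(-71) = 1120*(-71) = -79520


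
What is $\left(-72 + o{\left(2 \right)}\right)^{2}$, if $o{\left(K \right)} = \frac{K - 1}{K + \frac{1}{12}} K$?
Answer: $\frac{3154176}{625} \approx 5046.7$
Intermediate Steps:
$o{\left(K \right)} = \frac{K \left(-1 + K\right)}{\frac{1}{12} + K}$ ($o{\left(K \right)} = \frac{-1 + K}{K + \frac{1}{12}} K = \frac{-1 + K}{\frac{1}{12} + K} K = \frac{K \left(-1 + K\right)}{\frac{1}{12} + K}$)
$\left(-72 + o{\left(2 \right)}\right)^{2} = \left(-72 + 12 \cdot 2 \frac{1}{1 + 12 \cdot 2} \left(-1 + 2\right)\right)^{2} = \left(-72 + 12 \cdot 2 \frac{1}{1 + 24} \cdot 1\right)^{2} = \left(-72 + 12 \cdot 2 \cdot \frac{1}{25} \cdot 1\right)^{2} = \left(-72 + \frac{24}{25}\right)^{2} = \left(- \frac{1776}{25}\right)^{2} = \frac{3154176}{625}$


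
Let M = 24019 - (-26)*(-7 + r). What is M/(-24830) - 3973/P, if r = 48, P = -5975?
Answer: -10246657/29671850 ≈ -0.34533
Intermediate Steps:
M = 25085 (M = 24019 - (-26)*(-7 + 48) = 24019 - (-26)*41 = 24019 - 1*(-1066) = 24019 + 1066 = 25085)
M/(-24830) - 3973/P = 25085/(-24830) - 3973/(-5975) = 25085*(-1/24830) - 3973*(-1/5975) = -5017/4966 + 3973/5975 = -10246657/29671850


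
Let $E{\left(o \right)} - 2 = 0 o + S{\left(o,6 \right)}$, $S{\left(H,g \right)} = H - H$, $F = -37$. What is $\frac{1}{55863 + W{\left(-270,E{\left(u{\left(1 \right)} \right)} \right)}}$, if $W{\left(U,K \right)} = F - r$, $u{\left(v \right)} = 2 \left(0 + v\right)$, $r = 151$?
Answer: $\frac{1}{55675} \approx 1.7961 \cdot 10^{-5}$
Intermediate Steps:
$u{\left(v \right)} = 2 v$
$S{\left(H,g \right)} = 0$
$E{\left(o \right)} = 2$ ($E{\left(o \right)} = 2 + \left(0 o + 0\right) = 2 + \left(0 + 0\right) = 2 + 0 = 2$)
$W{\left(U,K \right)} = -188$ ($W{\left(U,K \right)} = -37 - 151 = -188$)
$\frac{1}{55863 + W{\left(-270,E{\left(u{\left(1 \right)} \right)} \right)}} = \frac{1}{55863 - 188} = \frac{1}{55675}$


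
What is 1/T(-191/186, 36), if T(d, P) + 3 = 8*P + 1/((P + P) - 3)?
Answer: 69/19666 ≈ 0.0035086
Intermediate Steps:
T(d, P) = -3 + 1/(-3 + 2*P) + 8*P (T(d, P) = -3 + (8*P + 1/((P + P) - 3)) = -3 + (8*P + 1/(2*P - 3)) = -3 + (8*P + 1/(-3 + 2*P)) = -3 + (1/(-3 + 2*P) + 8*P) = -3 + 1/(-3 + 2*P) + 8*P)
1/T(-191/186, 36) = 1/(2*(5 - 15*36 + 8*36²)/(-3 + 2*36)) = 1/(2*(5 - 540 + 8*1296)/(-3 + 72)) = 1/(2*(5 - 540 + 10368)/69) = 1/(2*(1/69)*9833) = 1/(19666/69) = 69/19666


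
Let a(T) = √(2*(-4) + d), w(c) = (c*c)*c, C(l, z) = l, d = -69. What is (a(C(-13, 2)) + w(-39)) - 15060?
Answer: -74379 + I*√77 ≈ -74379.0 + 8.775*I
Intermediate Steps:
w(c) = c³ (w(c) = c²*c = c³)
a(T) = I*√77 (a(T) = √(2*(-4) - 69) = √(-8 - 69) = √(-77) = I*√77)
(a(C(-13, 2)) + w(-39)) - 15060 = (I*√77 + (-39)³) - 15060 = (I*√77 - 59319) - 15060 = (-59319 + I*√77) - 15060 = -74379 + I*√77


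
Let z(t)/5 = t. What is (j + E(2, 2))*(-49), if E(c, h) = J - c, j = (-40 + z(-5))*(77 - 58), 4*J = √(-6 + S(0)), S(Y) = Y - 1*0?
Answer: 60613 - 49*I*√6/4 ≈ 60613.0 - 30.006*I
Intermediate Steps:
z(t) = 5*t
S(Y) = Y (S(Y) = Y + 0 = Y)
J = I*√6/4 (J = √(-6 + 0)/4 = √(-6)/4 = (I*√6)/4 = I*√6/4 ≈ 0.61237*I)
j = -1235 (j = (-40 + 5*(-5))*(77 - 58) = (-40 - 25)*19 = -65*19 = -1235)
E(c, h) = -c + I*√6/4 (E(c, h) = I*√6/4 - c = -c + I*√6/4)
(j + E(2, 2))*(-49) = (-1235 + (-1*2 + I*√6/4))*(-49) = (-1235 + (-2 + I*√6/4))*(-49) = (-1237 + I*√6/4)*(-49) = 60613 - 49*I*√6/4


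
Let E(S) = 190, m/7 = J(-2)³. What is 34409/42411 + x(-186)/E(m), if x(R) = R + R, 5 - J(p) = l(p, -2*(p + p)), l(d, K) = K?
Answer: -4619591/4029045 ≈ -1.1466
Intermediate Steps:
J(p) = 5 + 4*p (J(p) = 5 - (-2)*(p + p) = 5 - (-2)*2*p = 5 - (-4)*p = 5 + 4*p)
m = -189 (m = 7*(5 + 4*(-2))³ = 7*(5 - 8)³ = 7*(-3)³ = 7*(-27) = -189)
x(R) = 2*R
34409/42411 + x(-186)/E(m) = 34409/42411 + (2*(-186))/190 = 34409*(1/42411) - 372*1/190 = 34409/42411 - 186/95 = -4619591/4029045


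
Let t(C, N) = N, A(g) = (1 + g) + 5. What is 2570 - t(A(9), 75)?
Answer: 2495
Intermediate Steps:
A(g) = 6 + g
2570 - t(A(9), 75) = 2570 - 1*75 = 2570 - 75 = 2495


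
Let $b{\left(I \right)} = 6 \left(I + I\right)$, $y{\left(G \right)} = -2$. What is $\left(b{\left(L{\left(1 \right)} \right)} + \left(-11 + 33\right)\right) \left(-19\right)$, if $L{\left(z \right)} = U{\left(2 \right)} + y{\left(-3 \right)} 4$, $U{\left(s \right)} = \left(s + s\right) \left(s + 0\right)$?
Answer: $-418$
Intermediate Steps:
$U{\left(s \right)} = 2 s^{2}$ ($U{\left(s \right)} = 2 s s = 2 s^{2}$)
$L{\left(z \right)} = 0$ ($L{\left(z \right)} = 2 \cdot 2^{2} - 8 = 2 \cdot 4 - 8 = 8 - 8 = 0$)
$b{\left(I \right)} = 12 I$ ($b{\left(I \right)} = 6 \cdot 2 I = 12 I$)
$\left(b{\left(L{\left(1 \right)} \right)} + \left(-11 + 33\right)\right) \left(-19\right) = \left(12 \cdot 0 + \left(-11 + 33\right)\right) \left(-19\right) = \left(0 + 22\right) \left(-19\right) = 22 \left(-19\right) = -418$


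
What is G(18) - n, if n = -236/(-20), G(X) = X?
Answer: 31/5 ≈ 6.2000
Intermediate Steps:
n = 59/5 (n = -236*(-1/20) = 59/5 ≈ 11.800)
G(18) - n = 18 - 1*59/5 = 18 - 59/5 = 31/5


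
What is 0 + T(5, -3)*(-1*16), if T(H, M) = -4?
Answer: 64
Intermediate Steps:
0 + T(5, -3)*(-1*16) = 0 - (-4)*16 = 0 - 4*(-16) = 0 + 64 = 64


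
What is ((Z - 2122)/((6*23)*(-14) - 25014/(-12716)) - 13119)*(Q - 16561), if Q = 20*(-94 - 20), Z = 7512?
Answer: 275797081582381/1115559 ≈ 2.4723e+8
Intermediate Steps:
Q = -2280 (Q = 20*(-114) = -2280)
((Z - 2122)/((6*23)*(-14) - 25014/(-12716)) - 13119)*(Q - 16561) = ((7512 - 2122)/((6*23)*(-14) - 25014/(-12716)) - 13119)*(-2280 - 16561) = (5390/(138*(-14) - 25014*(-1/12716)) - 13119)*(-18841) = (5390/(-1932 + 1137/578) - 13119)*(-18841) = (5390/(-1115559/578) - 13119)*(-18841) = (5390*(-578/1115559) - 13119)*(-18841) = (-3115420/1115559 - 13119)*(-18841) = -14638133941/1115559*(-18841) = 275797081582381/1115559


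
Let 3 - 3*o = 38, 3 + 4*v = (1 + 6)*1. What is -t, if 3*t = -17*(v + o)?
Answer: -544/9 ≈ -60.444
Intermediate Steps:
v = 1 (v = -3/4 + ((1 + 6)*1)/4 = -3/4 + (7*1)/4 = -3/4 + (1/4)*7 = -3/4 + 7/4 = 1)
o = -35/3 (o = 1 - 1/3*38 = 1 - 38/3 = -35/3 ≈ -11.667)
t = 544/9 (t = (-17*(1 - 35/3))/3 = (-17*(-32/3))/3 = (1/3)*(544/3) = 544/9 ≈ 60.444)
-t = -1*544/9 = -544/9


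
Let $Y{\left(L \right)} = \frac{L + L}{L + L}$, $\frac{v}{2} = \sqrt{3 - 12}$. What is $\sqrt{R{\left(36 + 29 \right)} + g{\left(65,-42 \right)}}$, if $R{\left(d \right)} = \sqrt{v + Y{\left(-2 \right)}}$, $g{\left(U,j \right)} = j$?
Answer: $\sqrt{-42 + \sqrt{1 + 6 i}} \approx 0.12582 + 6.3351 i$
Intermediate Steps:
$v = 6 i$ ($v = 2 \sqrt{3 - 12} = 2 \sqrt{-9} = 2 \cdot 3 i = 6 i \approx 6.0 i$)
$Y{\left(L \right)} = 1$ ($Y{\left(L \right)} = \frac{2 L}{2 L} = 2 L \frac{1}{2 L} = 1$)
$R{\left(d \right)} = \sqrt{1 + 6 i}$ ($R{\left(d \right)} = \sqrt{6 i + 1} = \sqrt{1 + 6 i}$)
$\sqrt{R{\left(36 + 29 \right)} + g{\left(65,-42 \right)}} = \sqrt{\sqrt{1 + 6 i} - 42} = \sqrt{-42 + \sqrt{1 + 6 i}}$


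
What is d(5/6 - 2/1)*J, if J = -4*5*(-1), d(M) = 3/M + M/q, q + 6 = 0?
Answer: -2995/63 ≈ -47.540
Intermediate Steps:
q = -6 (q = -6 + 0 = -6)
d(M) = 3/M - M/6 (d(M) = 3/M + M/(-6) = 3/M + M*(-⅙) = 3/M - M/6)
J = 20 (J = -20*(-1) = 20)
d(5/6 - 2/1)*J = (3/(5/6 - 2/1) - (5/6 - 2/1)/6)*20 = (3/(5*(⅙) - 2*1) - (5*(⅙) - 2*1)/6)*20 = (3/(⅚ - 2) - (⅚ - 2)/6)*20 = (3/(-7/6) - ⅙*(-7/6))*20 = (3*(-6/7) + 7/36)*20 = (-18/7 + 7/36)*20 = -599/252*20 = -2995/63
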